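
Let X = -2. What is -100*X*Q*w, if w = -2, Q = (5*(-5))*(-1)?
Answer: -10000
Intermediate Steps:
Q = 25 (Q = -25*(-1) = 25)
-100*X*Q*w = -100*(-2*25)*(-2) = -(-5000)*(-2) = -100*100 = -10000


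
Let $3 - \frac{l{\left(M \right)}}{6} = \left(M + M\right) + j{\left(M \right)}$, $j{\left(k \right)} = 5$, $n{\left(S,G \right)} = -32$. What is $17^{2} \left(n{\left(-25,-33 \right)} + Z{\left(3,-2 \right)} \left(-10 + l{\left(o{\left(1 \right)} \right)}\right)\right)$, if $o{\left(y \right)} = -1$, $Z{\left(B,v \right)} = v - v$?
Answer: $-9248$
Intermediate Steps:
$Z{\left(B,v \right)} = 0$
$l{\left(M \right)} = -12 - 12 M$ ($l{\left(M \right)} = 18 - 6 \left(\left(M + M\right) + 5\right) = 18 - 6 \left(2 M + 5\right) = 18 - 6 \left(5 + 2 M\right) = 18 - \left(30 + 12 M\right) = -12 - 12 M$)
$17^{2} \left(n{\left(-25,-33 \right)} + Z{\left(3,-2 \right)} \left(-10 + l{\left(o{\left(1 \right)} \right)}\right)\right) = 17^{2} \left(-32 + 0 \left(-10 - 0\right)\right) = 289 \left(-32 + 0 \left(-10 + \left(-12 + 12\right)\right)\right) = 289 \left(-32 + 0 \left(-10 + 0\right)\right) = 289 \left(-32 + 0 \left(-10\right)\right) = 289 \left(-32 + 0\right) = 289 \left(-32\right) = -9248$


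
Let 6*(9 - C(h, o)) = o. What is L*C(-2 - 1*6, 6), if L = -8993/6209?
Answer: -71944/6209 ≈ -11.587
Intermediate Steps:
C(h, o) = 9 - o/6
L = -8993/6209 (L = -8993*1/6209 = -8993/6209 ≈ -1.4484)
L*C(-2 - 1*6, 6) = -8993*(9 - 1/6*6)/6209 = -8993*(9 - 1)/6209 = -8993/6209*8 = -71944/6209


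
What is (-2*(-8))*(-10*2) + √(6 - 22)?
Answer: -320 + 4*I ≈ -320.0 + 4.0*I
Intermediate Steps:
(-2*(-8))*(-10*2) + √(6 - 22) = 16*(-20) + √(-16) = -320 + 4*I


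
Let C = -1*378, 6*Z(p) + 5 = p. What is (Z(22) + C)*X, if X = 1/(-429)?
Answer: 2251/2574 ≈ 0.87451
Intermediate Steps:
Z(p) = -⅚ + p/6
C = -378
X = -1/429 ≈ -0.0023310
(Z(22) + C)*X = ((-⅚ + (⅙)*22) - 378)*(-1/429) = ((-⅚ + 11/3) - 378)*(-1/429) = (17/6 - 378)*(-1/429) = -2251/6*(-1/429) = 2251/2574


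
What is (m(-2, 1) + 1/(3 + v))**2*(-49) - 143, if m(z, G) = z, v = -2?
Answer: -192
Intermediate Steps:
(m(-2, 1) + 1/(3 + v))**2*(-49) - 143 = (-2 + 1/(3 - 2))**2*(-49) - 143 = (-2 + 1/1)**2*(-49) - 143 = (-2 + 1)**2*(-49) - 143 = (-1)**2*(-49) - 143 = 1*(-49) - 143 = -49 - 143 = -192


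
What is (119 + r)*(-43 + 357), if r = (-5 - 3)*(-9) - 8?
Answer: 57462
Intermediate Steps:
r = 64 (r = -8*(-9) - 8 = 72 - 8 = 64)
(119 + r)*(-43 + 357) = (119 + 64)*(-43 + 357) = 183*314 = 57462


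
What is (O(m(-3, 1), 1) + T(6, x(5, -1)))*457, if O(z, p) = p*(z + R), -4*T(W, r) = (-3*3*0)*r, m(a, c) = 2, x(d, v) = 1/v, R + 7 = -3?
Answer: -3656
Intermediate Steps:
R = -10 (R = -7 - 3 = -10)
T(W, r) = 0 (T(W, r) = --3*3*0*r/4 = -(-9*0)*r/4 = -0*r = -1/4*0 = 0)
O(z, p) = p*(-10 + z) (O(z, p) = p*(z - 10) = p*(-10 + z))
(O(m(-3, 1), 1) + T(6, x(5, -1)))*457 = (1*(-10 + 2) + 0)*457 = (1*(-8) + 0)*457 = (-8 + 0)*457 = -8*457 = -3656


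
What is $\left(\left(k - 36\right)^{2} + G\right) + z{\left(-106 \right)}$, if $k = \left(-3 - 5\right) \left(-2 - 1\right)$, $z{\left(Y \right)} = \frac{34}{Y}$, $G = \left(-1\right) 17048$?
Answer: $- \frac{895929}{53} \approx -16904.0$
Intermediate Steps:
$G = -17048$
$k = 24$ ($k = \left(-8\right) \left(-3\right) = 24$)
$\left(\left(k - 36\right)^{2} + G\right) + z{\left(-106 \right)} = \left(\left(24 - 36\right)^{2} - 17048\right) + \frac{34}{-106} = \left(\left(-12\right)^{2} - 17048\right) + 34 \left(- \frac{1}{106}\right) = \left(144 - 17048\right) - \frac{17}{53} = -16904 - \frac{17}{53} = - \frac{895929}{53}$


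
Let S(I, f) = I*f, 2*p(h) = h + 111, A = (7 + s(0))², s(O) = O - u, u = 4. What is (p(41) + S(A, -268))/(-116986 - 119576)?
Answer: 1168/118281 ≈ 0.0098748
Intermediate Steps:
s(O) = -4 + O (s(O) = O - 1*4 = O - 4 = -4 + O)
A = 9 (A = (7 + (-4 + 0))² = (7 - 4)² = 3² = 9)
p(h) = 111/2 + h/2 (p(h) = (h + 111)/2 = (111 + h)/2 = 111/2 + h/2)
(p(41) + S(A, -268))/(-116986 - 119576) = ((111/2 + (½)*41) + 9*(-268))/(-116986 - 119576) = ((111/2 + 41/2) - 2412)/(-236562) = (76 - 2412)*(-1/236562) = -2336*(-1/236562) = 1168/118281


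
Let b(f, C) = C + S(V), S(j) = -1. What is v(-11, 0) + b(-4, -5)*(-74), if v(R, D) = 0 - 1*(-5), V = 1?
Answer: 449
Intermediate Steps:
v(R, D) = 5 (v(R, D) = 0 + 5 = 5)
b(f, C) = -1 + C (b(f, C) = C - 1 = -1 + C)
v(-11, 0) + b(-4, -5)*(-74) = 5 + (-1 - 5)*(-74) = 5 - 6*(-74) = 5 + 444 = 449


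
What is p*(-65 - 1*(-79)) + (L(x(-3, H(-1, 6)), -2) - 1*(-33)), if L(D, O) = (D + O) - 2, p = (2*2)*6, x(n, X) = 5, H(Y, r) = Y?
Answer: 370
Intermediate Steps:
p = 24 (p = 4*6 = 24)
L(D, O) = -2 + D + O
p*(-65 - 1*(-79)) + (L(x(-3, H(-1, 6)), -2) - 1*(-33)) = 24*(-65 - 1*(-79)) + ((-2 + 5 - 2) - 1*(-33)) = 24*(-65 + 79) + (1 + 33) = 24*14 + 34 = 336 + 34 = 370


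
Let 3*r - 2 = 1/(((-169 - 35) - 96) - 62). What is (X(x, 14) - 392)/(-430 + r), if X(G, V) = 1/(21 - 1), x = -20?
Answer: 1418859/1554190 ≈ 0.91292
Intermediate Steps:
X(G, V) = 1/20
r = 241/362 (r = 2/3 + 1/(3*(((-169 - 35) - 96) - 62)) = 2/3 + 1/(3*((-204 - 96) - 62)) = 2/3 + 1/(3*(-300 - 62)) = 2/3 + (1/3)/(-362) = 2/3 + (1/3)*(-1/362) = 2/3 - 1/1086 = 241/362 ≈ 0.66575)
(X(x, 14) - 392)/(-430 + r) = (1/20 - 392)/(-430 + 241/362) = -7839/(20*(-155419/362)) = -7839/20*(-362/155419) = 1418859/1554190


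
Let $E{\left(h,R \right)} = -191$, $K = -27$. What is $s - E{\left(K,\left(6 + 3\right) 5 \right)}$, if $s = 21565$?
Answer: $21756$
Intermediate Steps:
$s - E{\left(K,\left(6 + 3\right) 5 \right)} = 21565 - -191 = 21565 + 191 = 21756$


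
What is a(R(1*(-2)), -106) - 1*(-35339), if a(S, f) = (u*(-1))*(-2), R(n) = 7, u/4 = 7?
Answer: 35395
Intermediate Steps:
u = 28 (u = 4*7 = 28)
a(S, f) = 56 (a(S, f) = (28*(-1))*(-2) = -28*(-2) = 56)
a(R(1*(-2)), -106) - 1*(-35339) = 56 - 1*(-35339) = 56 + 35339 = 35395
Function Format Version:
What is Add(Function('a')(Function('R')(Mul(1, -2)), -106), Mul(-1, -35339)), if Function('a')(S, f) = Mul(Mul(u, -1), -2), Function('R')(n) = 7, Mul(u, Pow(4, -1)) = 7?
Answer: 35395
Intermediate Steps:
u = 28 (u = Mul(4, 7) = 28)
Function('a')(S, f) = 56 (Function('a')(S, f) = Mul(Mul(28, -1), -2) = Mul(-28, -2) = 56)
Add(Function('a')(Function('R')(Mul(1, -2)), -106), Mul(-1, -35339)) = Add(56, Mul(-1, -35339)) = Add(56, 35339) = 35395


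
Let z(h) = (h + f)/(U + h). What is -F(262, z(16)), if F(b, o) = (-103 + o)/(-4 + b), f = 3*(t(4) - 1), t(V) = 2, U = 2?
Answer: 1835/4644 ≈ 0.39513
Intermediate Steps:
f = 3 (f = 3*(2 - 1) = 3*1 = 3)
z(h) = (3 + h)/(2 + h) (z(h) = (h + 3)/(2 + h) = (3 + h)/(2 + h))
F(b, o) = (-103 + o)/(-4 + b)
-F(262, z(16)) = -(-103 + (3 + 16)/(2 + 16))/(-4 + 262) = -(-103 + 19/18)/258 = -(-1835)/(258*18) = -1*(-1835/4644) = 1835/4644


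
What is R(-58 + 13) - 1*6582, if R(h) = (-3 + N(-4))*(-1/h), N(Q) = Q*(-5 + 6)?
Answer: -296197/45 ≈ -6582.2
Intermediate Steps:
N(Q) = Q (N(Q) = Q*1 = Q)
R(h) = 7/h (R(h) = (-3 - 4)*(-1/h) = -(-7)/h = 7/h)
R(-58 + 13) - 1*6582 = 7/(-58 + 13) - 1*6582 = 7/(-45) - 6582 = 7*(-1/45) - 6582 = -7/45 - 6582 = -296197/45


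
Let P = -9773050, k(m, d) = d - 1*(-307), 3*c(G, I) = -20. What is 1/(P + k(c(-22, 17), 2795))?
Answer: -1/9769948 ≈ -1.0235e-7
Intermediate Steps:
c(G, I) = -20/3 (c(G, I) = (1/3)*(-20) = -20/3)
k(m, d) = 307 + d (k(m, d) = d + 307 = 307 + d)
1/(P + k(c(-22, 17), 2795)) = 1/(-9773050 + (307 + 2795)) = 1/(-9773050 + 3102) = 1/(-9769948) = -1/9769948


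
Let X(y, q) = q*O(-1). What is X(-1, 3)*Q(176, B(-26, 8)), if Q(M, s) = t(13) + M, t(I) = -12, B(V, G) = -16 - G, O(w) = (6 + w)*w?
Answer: -2460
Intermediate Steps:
O(w) = w*(6 + w)
X(y, q) = -5*q (X(y, q) = q*(-(6 - 1)) = q*(-1*5) = q*(-5) = -5*q)
Q(M, s) = -12 + M
X(-1, 3)*Q(176, B(-26, 8)) = (-5*3)*(-12 + 176) = -15*164 = -2460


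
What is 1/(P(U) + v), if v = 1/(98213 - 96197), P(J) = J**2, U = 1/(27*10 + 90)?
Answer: 907200/457 ≈ 1985.1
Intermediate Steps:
U = 1/360 (U = 1/(270 + 90) = 1/360 ≈ 0.0027778)
v = 1/2016 ≈ 0.00049603
1/(P(U) + v) = 1/((1/360)**2 + 1/2016) = 1/(1/129600 + 1/2016) = 1/(457/907200) = 907200/457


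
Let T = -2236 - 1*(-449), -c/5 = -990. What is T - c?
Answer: -6737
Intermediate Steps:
c = 4950 (c = -5*(-990) = 4950)
T = -1787 (T = -2236 + 449 = -1787)
T - c = -1787 - 1*4950 = -1787 - 4950 = -6737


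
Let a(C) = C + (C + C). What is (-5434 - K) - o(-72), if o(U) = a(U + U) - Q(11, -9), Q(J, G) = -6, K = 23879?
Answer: -28887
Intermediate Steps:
a(C) = 3*C (a(C) = C + 2*C = 3*C)
o(U) = 6 + 6*U (o(U) = 3*(U + U) - 1*(-6) = 3*(2*U) + 6 = 6*U + 6 = 6 + 6*U)
(-5434 - K) - o(-72) = (-5434 - 1*23879) - (6 + 6*(-72)) = (-5434 - 23879) - (6 - 432) = -29313 - 1*(-426) = -29313 + 426 = -28887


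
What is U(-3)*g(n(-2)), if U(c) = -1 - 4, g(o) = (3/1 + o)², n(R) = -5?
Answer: -20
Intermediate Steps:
g(o) = (3 + o)² (g(o) = (3*1 + o)² = (3 + o)²)
U(c) = -5
U(-3)*g(n(-2)) = -5*(3 - 5)² = -5*(-2)² = -5*4 = -20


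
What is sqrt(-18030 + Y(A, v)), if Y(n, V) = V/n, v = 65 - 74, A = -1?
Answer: I*sqrt(18021) ≈ 134.24*I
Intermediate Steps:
v = -9
sqrt(-18030 + Y(A, v)) = sqrt(-18030 - 9/(-1)) = sqrt(-18030 - 9*(-1)) = sqrt(-18030 + 9) = sqrt(-18021) = I*sqrt(18021)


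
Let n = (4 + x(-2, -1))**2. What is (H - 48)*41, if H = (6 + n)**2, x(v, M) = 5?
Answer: 308361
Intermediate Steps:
n = 81 (n = (4 + 5)**2 = 9**2 = 81)
H = 7569 (H = (6 + 81)**2 = 87**2 = 7569)
(H - 48)*41 = (7569 - 48)*41 = 7521*41 = 308361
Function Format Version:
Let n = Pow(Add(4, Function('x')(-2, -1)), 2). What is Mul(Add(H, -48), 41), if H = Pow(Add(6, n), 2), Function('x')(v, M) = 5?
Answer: 308361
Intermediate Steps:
n = 81 (n = Pow(Add(4, 5), 2) = Pow(9, 2) = 81)
H = 7569 (H = Pow(Add(6, 81), 2) = Pow(87, 2) = 7569)
Mul(Add(H, -48), 41) = Mul(Add(7569, -48), 41) = Mul(7521, 41) = 308361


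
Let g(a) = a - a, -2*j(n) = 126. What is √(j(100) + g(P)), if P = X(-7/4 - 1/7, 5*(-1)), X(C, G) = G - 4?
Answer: 3*I*√7 ≈ 7.9373*I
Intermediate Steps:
j(n) = -63 (j(n) = -½*126 = -63)
X(C, G) = -4 + G
P = -9 (P = -4 + 5*(-1) = -4 - 5 = -9)
g(a) = 0
√(j(100) + g(P)) = √(-63 + 0) = √(-63) = 3*I*√7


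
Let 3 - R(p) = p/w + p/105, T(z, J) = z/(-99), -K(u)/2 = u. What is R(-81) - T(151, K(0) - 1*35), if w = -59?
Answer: 802162/204435 ≈ 3.9238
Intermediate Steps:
K(u) = -2*u
T(z, J) = -z/99 (T(z, J) = z*(-1/99) = -z/99)
R(p) = 3 + 46*p/6195 (R(p) = 3 - (p/(-59) + p/105) = 3 - (p*(-1/59) + p*(1/105)) = 3 - (-p/59 + p/105) = 3 - (-46)*p/6195 = 3 + 46*p/6195)
R(-81) - T(151, K(0) - 1*35) = (3 + (46/6195)*(-81)) - (-1)*151/99 = (3 - 1242/2065) - 1*(-151/99) = 4953/2065 + 151/99 = 802162/204435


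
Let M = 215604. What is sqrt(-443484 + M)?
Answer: 6*I*sqrt(6330) ≈ 477.37*I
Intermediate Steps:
sqrt(-443484 + M) = sqrt(-443484 + 215604) = sqrt(-227880) = 6*I*sqrt(6330)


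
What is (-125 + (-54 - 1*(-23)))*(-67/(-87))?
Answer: -3484/29 ≈ -120.14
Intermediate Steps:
(-125 + (-54 - 1*(-23)))*(-67/(-87)) = (-125 + (-54 + 23))*(-67*(-1/87)) = (-125 - 31)*(67/87) = -156*67/87 = -3484/29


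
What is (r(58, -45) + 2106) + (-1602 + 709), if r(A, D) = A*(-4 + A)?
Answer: 4345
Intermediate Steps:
(r(58, -45) + 2106) + (-1602 + 709) = (58*(-4 + 58) + 2106) + (-1602 + 709) = (58*54 + 2106) - 893 = (3132 + 2106) - 893 = 5238 - 893 = 4345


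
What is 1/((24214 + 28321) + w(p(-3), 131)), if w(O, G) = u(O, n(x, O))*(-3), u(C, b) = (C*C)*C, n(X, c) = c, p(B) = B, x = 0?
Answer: 1/52616 ≈ 1.9006e-5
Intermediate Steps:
u(C, b) = C³ (u(C, b) = C²*C = C³)
w(O, G) = -3*O³ (w(O, G) = O³*(-3) = -3*O³)
1/((24214 + 28321) + w(p(-3), 131)) = 1/((24214 + 28321) - 3*(-3)³) = 1/(52535 - 3*(-27)) = 1/(52535 + 81) = 1/52616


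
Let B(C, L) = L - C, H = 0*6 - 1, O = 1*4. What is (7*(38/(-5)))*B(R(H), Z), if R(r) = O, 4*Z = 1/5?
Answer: 10507/50 ≈ 210.14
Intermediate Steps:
O = 4
H = -1 (H = 0 - 1 = -1)
Z = 1/20 (Z = (¼)/5 = (¼)*(⅕) = 1/20 ≈ 0.050000)
R(r) = 4
(7*(38/(-5)))*B(R(H), Z) = (7*(38/(-5)))*(1/20 - 1*4) = (7*(38*(-⅕)))*(1/20 - 4) = (7*(-38/5))*(-79/20) = -266/5*(-79/20) = 10507/50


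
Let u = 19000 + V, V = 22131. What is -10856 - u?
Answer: -51987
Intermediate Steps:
u = 41131 (u = 19000 + 22131 = 41131)
-10856 - u = -10856 - 1*41131 = -10856 - 41131 = -51987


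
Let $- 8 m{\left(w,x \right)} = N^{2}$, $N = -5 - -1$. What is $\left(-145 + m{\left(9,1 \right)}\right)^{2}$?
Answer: $21609$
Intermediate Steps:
$N = -4$ ($N = -5 + 1 = -4$)
$m{\left(w,x \right)} = -2$ ($m{\left(w,x \right)} = - \frac{\left(-4\right)^{2}}{8} = \left(- \frac{1}{8}\right) 16 = -2$)
$\left(-145 + m{\left(9,1 \right)}\right)^{2} = \left(-145 - 2\right)^{2} = \left(-147\right)^{2} = 21609$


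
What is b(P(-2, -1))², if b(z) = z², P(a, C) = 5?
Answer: 625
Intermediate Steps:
b(P(-2, -1))² = (5²)² = 25² = 625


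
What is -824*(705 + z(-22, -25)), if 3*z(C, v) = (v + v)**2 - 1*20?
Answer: -3786280/3 ≈ -1.2621e+6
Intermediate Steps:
z(C, v) = -20/3 + 4*v**2/3 (z(C, v) = ((v + v)**2 - 1*20)/3 = ((2*v)**2 - 20)/3 = (4*v**2 - 20)/3 = (-20 + 4*v**2)/3 = -20/3 + 4*v**2/3)
-824*(705 + z(-22, -25)) = -824*(705 + (-20/3 + (4/3)*(-25)**2)) = -824*(705 + (-20/3 + (4/3)*625)) = -824*(705 + (-20/3 + 2500/3)) = -824*(705 + 2480/3) = -824*4595/3 = -3786280/3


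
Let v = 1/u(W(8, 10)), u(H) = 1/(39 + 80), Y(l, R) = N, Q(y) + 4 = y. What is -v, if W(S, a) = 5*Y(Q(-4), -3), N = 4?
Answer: -119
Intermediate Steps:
Q(y) = -4 + y
Y(l, R) = 4
W(S, a) = 20 (W(S, a) = 5*4 = 20)
u(H) = 1/119
v = 119 (v = 1/(1/119) = 119)
-v = -1*119 = -119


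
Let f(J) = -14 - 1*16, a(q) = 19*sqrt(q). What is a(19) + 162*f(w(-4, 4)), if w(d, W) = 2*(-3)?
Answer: -4860 + 19*sqrt(19) ≈ -4777.2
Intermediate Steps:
w(d, W) = -6
f(J) = -30 (f(J) = -14 - 16 = -30)
a(19) + 162*f(w(-4, 4)) = 19*sqrt(19) + 162*(-30) = 19*sqrt(19) - 4860 = -4860 + 19*sqrt(19)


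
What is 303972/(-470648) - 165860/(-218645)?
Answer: 579985967/5145241598 ≈ 0.11272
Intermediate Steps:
303972/(-470648) - 165860/(-218645) = 303972*(-1/470648) - 165860*(-1/218645) = -75993/117662 + 33172/43729 = 579985967/5145241598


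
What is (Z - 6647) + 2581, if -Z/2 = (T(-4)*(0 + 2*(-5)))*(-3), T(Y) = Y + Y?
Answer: -3586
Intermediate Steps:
T(Y) = 2*Y
Z = 480 (Z = -2*(2*(-4))*(0 + 2*(-5))*(-3) = -2*(-8*(0 - 10))*(-3) = -2*(-8*(-10))*(-3) = -160*(-3) = -2*(-240) = 480)
(Z - 6647) + 2581 = (480 - 6647) + 2581 = -6167 + 2581 = -3586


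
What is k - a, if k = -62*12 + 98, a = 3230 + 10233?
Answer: -14109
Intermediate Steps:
a = 13463
k = -646 (k = -744 + 98 = -646)
k - a = -646 - 1*13463 = -646 - 13463 = -14109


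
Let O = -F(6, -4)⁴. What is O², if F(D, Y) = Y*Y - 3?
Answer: 815730721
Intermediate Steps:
F(D, Y) = -3 + Y² (F(D, Y) = Y² - 3 = -3 + Y²)
O = -28561 (O = -(-3 + (-4)²)⁴ = -(-3 + 16)⁴ = -1*13⁴ = -1*28561 = -28561)
O² = (-28561)² = 815730721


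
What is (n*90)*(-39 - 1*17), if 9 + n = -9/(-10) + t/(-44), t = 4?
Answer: 454104/11 ≈ 41282.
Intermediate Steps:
n = -901/110 (n = -9 + (-9/(-10) + 4/(-44)) = -9 + (-9*(-1/10) + 4*(-1/44)) = -9 + (9/10 - 1/11) = -9 + 89/110 = -901/110 ≈ -8.1909)
(n*90)*(-39 - 1*17) = (-901/110*90)*(-39 - 1*17) = -8109*(-39 - 17)/11 = -8109/11*(-56) = 454104/11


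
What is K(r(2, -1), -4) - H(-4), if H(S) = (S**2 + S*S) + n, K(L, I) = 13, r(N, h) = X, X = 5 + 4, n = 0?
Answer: -19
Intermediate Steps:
X = 9
r(N, h) = 9
H(S) = 2*S**2 (H(S) = (S**2 + S*S) + 0 = (S**2 + S**2) + 0 = 2*S**2 + 0 = 2*S**2)
K(r(2, -1), -4) - H(-4) = 13 - 2*(-4)**2 = 13 - 2*16 = 13 - 1*32 = 13 - 32 = -19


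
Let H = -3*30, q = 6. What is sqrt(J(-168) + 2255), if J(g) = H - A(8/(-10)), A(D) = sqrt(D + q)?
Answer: sqrt(54125 - 5*sqrt(130))/5 ≈ 46.505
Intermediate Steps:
A(D) = sqrt(6 + D) (A(D) = sqrt(D + 6) = sqrt(6 + D))
H = -90
J(g) = -90 - sqrt(130)/5 (J(g) = -90 - sqrt(6 + 8/(-10)) = -90 - sqrt(6 + 8*(-1/10)) = -90 - sqrt(6 - 4/5) = -90 - sqrt(26/5) = -90 - sqrt(130)/5)
sqrt(J(-168) + 2255) = sqrt((-90 - sqrt(130)/5) + 2255) = sqrt(2165 - sqrt(130)/5)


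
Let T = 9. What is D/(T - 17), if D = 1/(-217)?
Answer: 1/1736 ≈ 0.00057604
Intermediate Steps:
D = -1/217 ≈ -0.0046083
D/(T - 17) = -1/(217*(9 - 17)) = -1/217/(-8) = -1/217*(-1/8) = 1/1736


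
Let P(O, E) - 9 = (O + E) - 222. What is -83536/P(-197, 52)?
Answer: 41768/179 ≈ 233.34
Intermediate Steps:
P(O, E) = -213 + E + O (P(O, E) = 9 + ((O + E) - 222) = 9 + ((E + O) - 222) = 9 + (-222 + E + O) = -213 + E + O)
-83536/P(-197, 52) = -83536/(-213 + 52 - 197) = -83536/(-358) = -83536*(-1/358) = 41768/179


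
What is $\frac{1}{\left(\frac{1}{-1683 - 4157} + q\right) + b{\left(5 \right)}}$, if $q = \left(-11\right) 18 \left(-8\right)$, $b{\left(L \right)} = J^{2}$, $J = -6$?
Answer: $\frac{5840}{9460799} \approx 0.00061728$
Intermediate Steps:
$b{\left(L \right)} = 36$ ($b{\left(L \right)} = \left(-6\right)^{2} = 36$)
$q = 1584$ ($q = \left(-198\right) \left(-8\right) = 1584$)
$\frac{1}{\left(\frac{1}{-1683 - 4157} + q\right) + b{\left(5 \right)}} = \frac{1}{\left(\frac{1}{-1683 - 4157} + 1584\right) + 36} = \frac{1}{\left(\frac{1}{-5840} + 1584\right) + 36} = \frac{1}{\left(- \frac{1}{5840} + 1584\right) + 36} = \frac{1}{\frac{9250559}{5840} + 36} = \frac{1}{\frac{9460799}{5840}} = \frac{5840}{9460799}$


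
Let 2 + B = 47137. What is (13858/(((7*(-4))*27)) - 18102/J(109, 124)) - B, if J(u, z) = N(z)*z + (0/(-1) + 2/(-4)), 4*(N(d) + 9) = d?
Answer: -97243381457/2061990 ≈ -47160.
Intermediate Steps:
B = 47135 (B = -2 + 47137 = 47135)
N(d) = -9 + d/4
J(u, z) = -½ + z*(-9 + z/4) (J(u, z) = (-9 + z/4)*z + (0/(-1) + 2/(-4)) = z*(-9 + z/4) + (0*(-1) + 2*(-¼)) = z*(-9 + z/4) + (0 - ½) = z*(-9 + z/4) - ½ = -½ + z*(-9 + z/4))
(13858/(((7*(-4))*27)) - 18102/J(109, 124)) - B = (13858/(((7*(-4))*27)) - 18102/(-½ + (¼)*124*(-36 + 124))) - 1*47135 = (13858/((-28*27)) - 18102/(-½ + (¼)*124*88)) - 47135 = (13858/(-756) - 18102/(-½ + 2728)) - 47135 = (13858*(-1/756) - 18102/5455/2) - 47135 = (-6929/378 - 18102*2/5455) - 47135 = (-6929/378 - 36204/5455) - 47135 = -51482807/2061990 - 47135 = -97243381457/2061990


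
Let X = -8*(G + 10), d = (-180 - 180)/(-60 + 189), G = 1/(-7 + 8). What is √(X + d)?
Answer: 8*I*√2623/43 ≈ 9.5284*I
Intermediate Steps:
G = 1 (G = 1/1 = 1)
d = -120/43 (d = -360/129 = -360*1/129 = -120/43 ≈ -2.7907)
X = -88 (X = -8*(1 + 10) = -8*11 = -88)
√(X + d) = √(-88 - 120/43) = √(-3904/43) = 8*I*√2623/43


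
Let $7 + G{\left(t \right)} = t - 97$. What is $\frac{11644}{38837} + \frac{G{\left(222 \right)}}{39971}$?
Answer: $\frac{6619790}{21864137} \approx 0.30277$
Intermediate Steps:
$G{\left(t \right)} = -104 + t$ ($G{\left(t \right)} = -7 + \left(t - 97\right) = -7 + \left(-97 + t\right) = -104 + t$)
$\frac{11644}{38837} + \frac{G{\left(222 \right)}}{39971} = \frac{11644}{38837} + \frac{-104 + 222}{39971} = 11644 \cdot \frac{1}{38837} + 118 \cdot \frac{1}{39971} = \frac{164}{547} + \frac{118}{39971} = \frac{6619790}{21864137}$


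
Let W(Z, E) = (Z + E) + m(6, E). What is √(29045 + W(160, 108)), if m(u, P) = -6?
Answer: √29307 ≈ 171.19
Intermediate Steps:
W(Z, E) = -6 + E + Z (W(Z, E) = (Z + E) - 6 = (E + Z) - 6 = -6 + E + Z)
√(29045 + W(160, 108)) = √(29045 + (-6 + 108 + 160)) = √(29045 + 262) = √29307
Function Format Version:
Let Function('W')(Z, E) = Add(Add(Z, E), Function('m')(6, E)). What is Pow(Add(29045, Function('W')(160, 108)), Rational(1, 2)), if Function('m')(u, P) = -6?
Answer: Pow(29307, Rational(1, 2)) ≈ 171.19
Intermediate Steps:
Function('W')(Z, E) = Add(-6, E, Z) (Function('W')(Z, E) = Add(Add(Z, E), -6) = Add(Add(E, Z), -6) = Add(-6, E, Z))
Pow(Add(29045, Function('W')(160, 108)), Rational(1, 2)) = Pow(Add(29045, Add(-6, 108, 160)), Rational(1, 2)) = Pow(Add(29045, 262), Rational(1, 2)) = Pow(29307, Rational(1, 2))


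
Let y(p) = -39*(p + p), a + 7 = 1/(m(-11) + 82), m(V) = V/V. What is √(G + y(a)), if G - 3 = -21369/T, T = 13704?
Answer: √19639900240798/189572 ≈ 23.377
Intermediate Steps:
m(V) = 1
a = -580/83 (a = -7 + 1/(1 + 82) = -7 + 1/83 = -580/83 ≈ -6.9880)
y(p) = -78*p
G = 6581/4568 (G = 3 - 21369/13704 = 3 - 21369*1/13704 = 3 - 7123/4568 = 6581/4568 ≈ 1.4407)
√(G + y(a)) = √(6581/4568 - 78*(-580/83)) = √(6581/4568 + 45240/83) = √(207202543/379144) = √19639900240798/189572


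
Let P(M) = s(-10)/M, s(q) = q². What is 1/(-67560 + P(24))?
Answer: -6/405335 ≈ -1.4803e-5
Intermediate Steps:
P(M) = 100/M (P(M) = (-10)²/M = 100/M)
1/(-67560 + P(24)) = 1/(-67560 + 100/24) = 1/(-67560 + 100*(1/24)) = 1/(-67560 + 25/6) = 1/(-405335/6) = -6/405335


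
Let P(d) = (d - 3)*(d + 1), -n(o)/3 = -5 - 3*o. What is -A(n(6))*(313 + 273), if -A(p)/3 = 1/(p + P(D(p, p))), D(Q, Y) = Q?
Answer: 586/1563 ≈ 0.37492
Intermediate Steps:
n(o) = 15 + 9*o (n(o) = -3*(-5 - 3*o) = 15 + 9*o)
P(d) = (1 + d)*(-3 + d) (P(d) = (-3 + d)*(1 + d) = (1 + d)*(-3 + d))
A(p) = -3/(-3 + p² - p) (A(p) = -3/(p + (-3 + p² - 2*p)) = -3/(-3 + p² - p))
-A(n(6))*(313 + 273) = -3/(3 + (15 + 9*6) - (15 + 9*6)²)*(313 + 273) = -3/(3 + (15 + 54) - (15 + 54)²)*586 = -3/(3 + 69 - 1*69²)*586 = -3/(3 + 69 - 1*4761)*586 = -3/(3 + 69 - 4761)*586 = -3/(-4689)*586 = -3*(-1/4689)*586 = -(-1)*586/1563 = -1*(-586/1563) = 586/1563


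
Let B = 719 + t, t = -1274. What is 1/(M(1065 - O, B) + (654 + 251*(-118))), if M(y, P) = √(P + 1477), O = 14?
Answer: -14482/419456187 - √922/838912374 ≈ -3.4562e-5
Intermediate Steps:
B = -555 (B = 719 - 1274 = -555)
M(y, P) = √(1477 + P)
1/(M(1065 - O, B) + (654 + 251*(-118))) = 1/(√(1477 - 555) + (654 + 251*(-118))) = 1/(√922 + (654 - 29618)) = 1/(√922 - 28964) = 1/(-28964 + √922)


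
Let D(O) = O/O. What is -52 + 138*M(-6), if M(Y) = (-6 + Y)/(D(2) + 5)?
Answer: -328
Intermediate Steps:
D(O) = 1
M(Y) = -1 + Y/6 (M(Y) = (-6 + Y)/(1 + 5) = (-6 + Y)/6 = (-6 + Y)*(1/6) = -1 + Y/6)
-52 + 138*M(-6) = -52 + 138*(-1 + (1/6)*(-6)) = -52 + 138*(-1 - 1) = -52 + 138*(-2) = -52 - 276 = -328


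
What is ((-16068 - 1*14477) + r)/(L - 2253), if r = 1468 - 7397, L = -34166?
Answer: 36474/36419 ≈ 1.0015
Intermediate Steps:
r = -5929
((-16068 - 1*14477) + r)/(L - 2253) = ((-16068 - 1*14477) - 5929)/(-34166 - 2253) = ((-16068 - 14477) - 5929)/(-36419) = (-30545 - 5929)*(-1/36419) = -36474*(-1/36419) = 36474/36419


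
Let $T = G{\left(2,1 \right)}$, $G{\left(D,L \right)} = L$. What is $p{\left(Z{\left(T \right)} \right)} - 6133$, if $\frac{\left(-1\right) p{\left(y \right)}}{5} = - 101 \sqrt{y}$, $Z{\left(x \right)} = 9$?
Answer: $-4618$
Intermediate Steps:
$T = 1$
$p{\left(y \right)} = 505 \sqrt{y}$ ($p{\left(y \right)} = - 5 \left(- 101 \sqrt{y}\right) = 505 \sqrt{y}$)
$p{\left(Z{\left(T \right)} \right)} - 6133 = 505 \sqrt{9} - 6133 = 505 \cdot 3 - 6133 = 1515 - 6133 = -4618$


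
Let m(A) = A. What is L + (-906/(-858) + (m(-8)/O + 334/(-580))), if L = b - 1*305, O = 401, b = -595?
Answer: -14958871251/16629470 ≈ -899.54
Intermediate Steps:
L = -900 (L = -595 - 1*305 = -595 - 305 = -900)
L + (-906/(-858) + (m(-8)/O + 334/(-580))) = -900 + (-906/(-858) + (-8/401 + 334/(-580))) = -900 + (-906*(-1/858) + (-8*1/401 + 334*(-1/580))) = -900 + (151/143 + (-8/401 - 167/290)) = -900 + (151/143 - 69287/116290) = -900 + 7651749/16629470 = -14958871251/16629470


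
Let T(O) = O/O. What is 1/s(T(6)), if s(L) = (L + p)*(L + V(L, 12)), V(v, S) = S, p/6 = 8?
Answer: 1/637 ≈ 0.0015699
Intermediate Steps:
p = 48 (p = 6*8 = 48)
T(O) = 1
s(L) = (12 + L)*(48 + L) (s(L) = (L + 48)*(L + 12) = (48 + L)*(12 + L) = (12 + L)*(48 + L))
1/s(T(6)) = 1/(576 + 1**2 + 60*1) = 1/(576 + 1 + 60) = 1/637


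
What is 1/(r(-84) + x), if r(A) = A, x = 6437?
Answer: 1/6353 ≈ 0.00015741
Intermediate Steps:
1/(r(-84) + x) = 1/(-84 + 6437) = 1/6353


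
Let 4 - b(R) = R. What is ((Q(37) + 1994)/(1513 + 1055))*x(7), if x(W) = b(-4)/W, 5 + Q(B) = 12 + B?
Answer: 2038/2247 ≈ 0.90699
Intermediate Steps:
b(R) = 4 - R
Q(B) = 7 + B (Q(B) = -5 + (12 + B) = 7 + B)
x(W) = 8/W (x(W) = (4 - 1*(-4))/W = (4 + 4)/W = 8/W)
((Q(37) + 1994)/(1513 + 1055))*x(7) = (((7 + 37) + 1994)/(1513 + 1055))*(8/7) = ((44 + 1994)/2568)*(8*(⅐)) = (2038*(1/2568))*(8/7) = (1019/1284)*(8/7) = 2038/2247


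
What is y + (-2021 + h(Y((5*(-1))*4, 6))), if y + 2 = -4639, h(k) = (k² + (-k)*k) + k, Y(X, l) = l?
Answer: -6656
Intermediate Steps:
h(k) = k (h(k) = (k² - k²) + k = 0 + k = k)
y = -4641 (y = -2 - 4639 = -4641)
y + (-2021 + h(Y((5*(-1))*4, 6))) = -4641 + (-2021 + 6) = -4641 - 2015 = -6656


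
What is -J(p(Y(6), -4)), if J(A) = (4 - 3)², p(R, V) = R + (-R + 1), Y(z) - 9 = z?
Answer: -1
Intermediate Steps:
Y(z) = 9 + z
p(R, V) = 1 (p(R, V) = R + (1 - R) = 1)
J(A) = 1 (J(A) = 1² = 1)
-J(p(Y(6), -4)) = -1*1 = -1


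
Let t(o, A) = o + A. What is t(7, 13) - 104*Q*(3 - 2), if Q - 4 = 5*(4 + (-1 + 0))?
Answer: -1956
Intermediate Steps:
t(o, A) = A + o
Q = 19 (Q = 4 + 5*(4 + (-1 + 0)) = 4 + 5*(4 - 1) = 4 + 5*3 = 4 + 15 = 19)
t(7, 13) - 104*Q*(3 - 2) = (13 + 7) - 1976*(3 - 2) = 20 - 1976 = -1956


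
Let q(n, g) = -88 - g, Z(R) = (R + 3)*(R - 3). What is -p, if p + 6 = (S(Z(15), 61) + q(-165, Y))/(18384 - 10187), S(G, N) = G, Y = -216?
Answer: 48838/8197 ≈ 5.9580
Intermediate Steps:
Z(R) = (-3 + R)*(3 + R) (Z(R) = (3 + R)*(-3 + R) = (-3 + R)*(3 + R))
p = -48838/8197 (p = -6 + ((-9 + 15²) + (-88 - 1*(-216)))/(18384 - 10187) = -6 + ((-9 + 225) + (-88 + 216))/8197 = -6 + (216 + 128)*(1/8197) = -6 + 344*(1/8197) = -6 + 344/8197 = -48838/8197 ≈ -5.9580)
-p = -1*(-48838/8197) = 48838/8197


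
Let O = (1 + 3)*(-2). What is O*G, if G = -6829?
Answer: 54632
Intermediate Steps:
O = -8 (O = 4*(-2) = -8)
O*G = -8*(-6829) = 54632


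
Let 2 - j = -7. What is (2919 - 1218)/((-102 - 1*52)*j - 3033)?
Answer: -189/491 ≈ -0.38493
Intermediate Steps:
j = 9 (j = 2 - 1*(-7) = 2 + 7 = 9)
(2919 - 1218)/((-102 - 1*52)*j - 3033) = (2919 - 1218)/((-102 - 1*52)*9 - 3033) = 1701/((-102 - 52)*9 - 3033) = 1701/(-154*9 - 3033) = 1701/(-1386 - 3033) = 1701/(-4419) = 1701*(-1/4419) = -189/491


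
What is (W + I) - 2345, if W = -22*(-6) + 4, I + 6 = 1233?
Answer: -982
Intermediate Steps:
I = 1227 (I = -6 + 1233 = 1227)
W = 136 (W = 132 + 4 = 136)
(W + I) - 2345 = (136 + 1227) - 2345 = 1363 - 2345 = -982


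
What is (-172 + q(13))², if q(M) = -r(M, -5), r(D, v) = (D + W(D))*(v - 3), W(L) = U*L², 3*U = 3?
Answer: 1648656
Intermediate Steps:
U = 1 (U = (⅓)*3 = 1)
W(L) = L² (W(L) = 1*L² = L²)
r(D, v) = (-3 + v)*(D + D²) (r(D, v) = (D + D²)*(v - 3) = (D + D²)*(-3 + v) = (-3 + v)*(D + D²))
q(M) = -M*(-8 - 8*M) (q(M) = -M*(-3 - 5 - 3*M + M*(-5)) = -M*(-3 - 5 - 3*M - 5*M) = -M*(-8 - 8*M))
(-172 + q(13))² = (-172 + 8*13*(1 + 13))² = (-172 + 8*13*14)² = (-172 + 1456)² = 1284² = 1648656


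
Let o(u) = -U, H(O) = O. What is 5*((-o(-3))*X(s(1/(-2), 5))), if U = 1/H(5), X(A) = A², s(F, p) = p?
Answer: 25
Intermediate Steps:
U = ⅕ (U = 1/5 = 1*(⅕) = ⅕ ≈ 0.20000)
o(u) = -⅕ (o(u) = -1*⅕ = -⅕)
5*((-o(-3))*X(s(1/(-2), 5))) = 5*(-1*(-⅕)*5²) = 5*((⅕)*25) = 5*5 = 25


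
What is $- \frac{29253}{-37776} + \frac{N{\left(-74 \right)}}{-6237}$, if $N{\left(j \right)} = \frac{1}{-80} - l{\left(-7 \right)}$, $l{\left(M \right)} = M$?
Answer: $\frac{151822501}{196340760} \approx 0.77326$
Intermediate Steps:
$N{\left(j \right)} = \frac{559}{80}$ ($N{\left(j \right)} = \frac{1}{-80} - -7 = - \frac{1}{80} + 7 = \frac{559}{80}$)
$- \frac{29253}{-37776} + \frac{N{\left(-74 \right)}}{-6237} = - \frac{29253}{-37776} + \frac{559}{80 \left(-6237\right)} = \left(-29253\right) \left(- \frac{1}{37776}\right) + \frac{559}{80} \left(- \frac{1}{6237}\right) = \frac{9751}{12592} - \frac{559}{498960} = \frac{151822501}{196340760}$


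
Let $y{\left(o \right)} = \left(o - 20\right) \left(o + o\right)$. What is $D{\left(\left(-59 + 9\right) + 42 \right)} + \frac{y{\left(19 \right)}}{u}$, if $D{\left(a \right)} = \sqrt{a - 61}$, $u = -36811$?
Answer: $\frac{38}{36811} + i \sqrt{69} \approx 0.0010323 + 8.3066 i$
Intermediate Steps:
$y{\left(o \right)} = 2 o \left(-20 + o\right)$ ($y{\left(o \right)} = \left(-20 + o\right) 2 o = 2 o \left(-20 + o\right)$)
$D{\left(a \right)} = \sqrt{-61 + a}$
$D{\left(\left(-59 + 9\right) + 42 \right)} + \frac{y{\left(19 \right)}}{u} = \sqrt{-61 + \left(\left(-59 + 9\right) + 42\right)} + \frac{2 \cdot 19 \left(-20 + 19\right)}{-36811} = \sqrt{-61 + \left(-50 + 42\right)} + 2 \cdot 19 \left(-1\right) \left(- \frac{1}{36811}\right) = \sqrt{-61 - 8} - - \frac{38}{36811} = \sqrt{-69} + \frac{38}{36811} = i \sqrt{69} + \frac{38}{36811} = \frac{38}{36811} + i \sqrt{69}$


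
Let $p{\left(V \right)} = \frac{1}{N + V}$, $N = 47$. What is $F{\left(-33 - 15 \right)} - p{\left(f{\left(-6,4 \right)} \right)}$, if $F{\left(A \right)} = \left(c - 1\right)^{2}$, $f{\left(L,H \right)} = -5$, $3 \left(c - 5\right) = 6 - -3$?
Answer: $\frac{2057}{42} \approx 48.976$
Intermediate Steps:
$c = 8$ ($c = 5 + \frac{6 - -3}{3} = 5 + \frac{6 + 3}{3} = 5 + \frac{1}{3} \cdot 9 = 5 + 3 = 8$)
$p{\left(V \right)} = \frac{1}{47 + V}$
$F{\left(A \right)} = 49$ ($F{\left(A \right)} = \left(8 - 1\right)^{2} = 7^{2} = 49$)
$F{\left(-33 - 15 \right)} - p{\left(f{\left(-6,4 \right)} \right)} = 49 - \frac{1}{47 - 5} = 49 - \frac{1}{42} = \frac{2057}{42}$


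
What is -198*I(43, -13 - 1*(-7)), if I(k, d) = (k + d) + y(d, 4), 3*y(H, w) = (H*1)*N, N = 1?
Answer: -6930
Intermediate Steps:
y(H, w) = H/3 (y(H, w) = ((H*1)*1)/3 = (H*1)/3 = H/3)
I(k, d) = k + 4*d/3 (I(k, d) = (k + d) + d/3 = (d + k) + d/3 = k + 4*d/3)
-198*I(43, -13 - 1*(-7)) = -198*(43 + 4*(-13 - 1*(-7))/3) = -198*(43 + 4*(-13 + 7)/3) = -198*(43 + (4/3)*(-6)) = -198*(43 - 8) = -198*35 = -6930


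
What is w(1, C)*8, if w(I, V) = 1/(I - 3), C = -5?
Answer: -4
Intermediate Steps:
w(I, V) = 1/(-3 + I)
w(1, C)*8 = 8/(-3 + 1) = 8/(-2) = -½*8 = -4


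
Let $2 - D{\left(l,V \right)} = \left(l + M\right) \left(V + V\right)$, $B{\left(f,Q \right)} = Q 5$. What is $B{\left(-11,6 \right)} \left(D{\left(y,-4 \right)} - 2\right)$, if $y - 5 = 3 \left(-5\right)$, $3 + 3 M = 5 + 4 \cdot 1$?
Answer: $-1920$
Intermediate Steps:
$M = 2$ ($M = -1 + \frac{5 + 4 \cdot 1}{3} = -1 + \frac{5 + 4}{3} = -1 + \frac{1}{3} \cdot 9 = -1 + 3 = 2$)
$y = -10$ ($y = 5 + 3 \left(-5\right) = 5 - 15 = -10$)
$B{\left(f,Q \right)} = 5 Q$
$D{\left(l,V \right)} = 2 - 2 V \left(2 + l\right)$ ($D{\left(l,V \right)} = 2 - \left(l + 2\right) \left(V + V\right) = 2 - \left(2 + l\right) 2 V = 2 - 2 V \left(2 + l\right)$)
$B{\left(-11,6 \right)} \left(D{\left(y,-4 \right)} - 2\right) = 5 \cdot 6 \left(\left(2 - -16 - \left(-8\right) \left(-10\right)\right) - 2\right) = 30 \left(\left(2 + 16 - 80\right) - 2\right) = 30 \left(-62 - 2\right) = 30 \left(-64\right) = -1920$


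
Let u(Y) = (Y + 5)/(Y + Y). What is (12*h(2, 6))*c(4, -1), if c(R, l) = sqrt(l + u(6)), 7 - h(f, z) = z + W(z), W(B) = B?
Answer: -10*I*sqrt(3) ≈ -17.32*I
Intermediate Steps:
u(Y) = (5 + Y)/(2*Y) (u(Y) = (5 + Y)/((2*Y)) = (5 + Y)*(1/(2*Y)) = (5 + Y)/(2*Y))
h(f, z) = 7 - 2*z (h(f, z) = 7 - (z + z) = 7 - 2*z)
c(R, l) = sqrt(11/12 + l) (c(R, l) = sqrt(l + (1/2)*(5 + 6)/6) = sqrt(l + (1/2)*(1/6)*11) = sqrt(l + 11/12) = sqrt(11/12 + l))
(12*h(2, 6))*c(4, -1) = (12*(7 - 2*6))*(sqrt(33 + 36*(-1))/6) = (12*(7 - 12))*(sqrt(33 - 36)/6) = (12*(-5))*(sqrt(-3)/6) = -10*I*sqrt(3)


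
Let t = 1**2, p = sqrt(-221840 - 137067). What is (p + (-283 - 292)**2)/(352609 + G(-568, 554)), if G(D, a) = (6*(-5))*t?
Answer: 330625/352579 + I*sqrt(358907)/352579 ≈ 0.93773 + 0.0016992*I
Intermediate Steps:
p = I*sqrt(358907) (p = sqrt(-358907) = I*sqrt(358907) ≈ 599.09*I)
t = 1
G(D, a) = -30 (G(D, a) = (6*(-5))*1 = -30*1 = -30)
(p + (-283 - 292)**2)/(352609 + G(-568, 554)) = (I*sqrt(358907) + (-283 - 292)**2)/(352609 - 30) = (I*sqrt(358907) + (-575)**2)/352579 = (I*sqrt(358907) + 330625)*(1/352579) = (330625 + I*sqrt(358907))*(1/352579) = 330625/352579 + I*sqrt(358907)/352579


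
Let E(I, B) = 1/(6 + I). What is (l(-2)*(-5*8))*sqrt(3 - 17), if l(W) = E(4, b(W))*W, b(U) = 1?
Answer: 8*I*sqrt(14) ≈ 29.933*I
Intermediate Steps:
l(W) = W/10 (l(W) = W/(6 + 4) = W/10)
(l(-2)*(-5*8))*sqrt(3 - 17) = (((1/10)*(-2))*(-5*8))*sqrt(3 - 17) = (-1/5*(-40))*sqrt(-14) = 8*(I*sqrt(14)) = 8*I*sqrt(14)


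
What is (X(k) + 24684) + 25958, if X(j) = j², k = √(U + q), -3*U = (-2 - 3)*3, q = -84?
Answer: 50563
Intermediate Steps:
U = 5 (U = -(-2 - 3)*3/3 = -(-5)*3/3 = -⅓*(-15) = 5)
k = I*√79 (k = √(5 - 84) = √(-79) = I*√79 ≈ 8.8882*I)
(X(k) + 24684) + 25958 = ((I*√79)² + 24684) + 25958 = (-79 + 24684) + 25958 = 24605 + 25958 = 50563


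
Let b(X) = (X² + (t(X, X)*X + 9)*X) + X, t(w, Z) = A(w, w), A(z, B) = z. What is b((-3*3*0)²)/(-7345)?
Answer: 0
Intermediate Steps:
t(w, Z) = w
b(X) = X + X² + X*(9 + X²) (b(X) = (X² + (X*X + 9)*X) + X = (X² + (X² + 9)*X) + X = (X² + (9 + X²)*X) + X = (X² + X*(9 + X²)) + X = X + X² + X*(9 + X²))
b((-3*3*0)²)/(-7345) = ((-3*3*0)²*(10 + (-3*3*0)² + ((-3*3*0)²)²))/(-7345) = ((-9*0)²*(10 + (-9*0)² + ((-9*0)²)²))*(-1/7345) = (0²*(10 + 0² + (0²)²))*(-1/7345) = (0*(10 + 0 + 0²))*(-1/7345) = (0*(10 + 0 + 0))*(-1/7345) = (0*10)*(-1/7345) = 0*(-1/7345) = 0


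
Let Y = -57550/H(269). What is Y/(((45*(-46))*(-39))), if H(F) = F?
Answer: -5755/2171637 ≈ -0.0026501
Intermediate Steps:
Y = -57550/269 ≈ -213.94
Y/(((45*(-46))*(-39))) = -57550/(269*((45*(-46))*(-39))) = -57550/(269*((-2070*(-39)))) = -57550/269/80730 = -57550/269*1/80730 = -5755/2171637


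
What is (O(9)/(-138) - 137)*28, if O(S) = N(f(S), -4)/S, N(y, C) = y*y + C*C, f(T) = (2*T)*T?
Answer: -2749796/621 ≈ -4428.0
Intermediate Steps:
f(T) = 2*T²
N(y, C) = C² + y² (N(y, C) = y² + C² = C² + y²)
O(S) = (16 + 4*S⁴)/S (O(S) = ((-4)² + (2*S²)²)/S = (16 + 4*S⁴)/S)
(O(9)/(-138) - 137)*28 = ((4*(4 + 9⁴)/9)/(-138) - 137)*28 = ((4*(⅑)*(4 + 6561))*(-1/138) - 137)*28 = ((4*(⅑)*6565)*(-1/138) - 137)*28 = ((26260/9)*(-1/138) - 137)*28 = (-13130/621 - 137)*28 = -98207/621*28 = -2749796/621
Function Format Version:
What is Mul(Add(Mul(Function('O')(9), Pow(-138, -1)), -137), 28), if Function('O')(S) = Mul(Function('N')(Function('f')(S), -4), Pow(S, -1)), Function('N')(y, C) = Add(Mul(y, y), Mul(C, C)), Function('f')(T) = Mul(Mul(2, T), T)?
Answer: Rational(-2749796, 621) ≈ -4428.0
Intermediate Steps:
Function('f')(T) = Mul(2, Pow(T, 2))
Function('N')(y, C) = Add(Pow(C, 2), Pow(y, 2)) (Function('N')(y, C) = Add(Pow(y, 2), Pow(C, 2)) = Add(Pow(C, 2), Pow(y, 2)))
Function('O')(S) = Mul(Pow(S, -1), Add(16, Mul(4, Pow(S, 4)))) (Function('O')(S) = Mul(Add(Pow(-4, 2), Pow(Mul(2, Pow(S, 2)), 2)), Pow(S, -1)) = Mul(Add(16, Mul(4, Pow(S, 4))), Pow(S, -1)) = Mul(Pow(S, -1), Add(16, Mul(4, Pow(S, 4)))))
Mul(Add(Mul(Function('O')(9), Pow(-138, -1)), -137), 28) = Mul(Add(Mul(Mul(4, Pow(9, -1), Add(4, Pow(9, 4))), Pow(-138, -1)), -137), 28) = Mul(Add(Mul(Mul(4, Rational(1, 9), Add(4, 6561)), Rational(-1, 138)), -137), 28) = Mul(Add(Mul(Mul(4, Rational(1, 9), 6565), Rational(-1, 138)), -137), 28) = Mul(Add(Mul(Rational(26260, 9), Rational(-1, 138)), -137), 28) = Mul(Add(Rational(-13130, 621), -137), 28) = Mul(Rational(-98207, 621), 28) = Rational(-2749796, 621)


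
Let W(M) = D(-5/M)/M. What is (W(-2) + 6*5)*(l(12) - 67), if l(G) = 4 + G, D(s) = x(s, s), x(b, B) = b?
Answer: -5865/4 ≈ -1466.3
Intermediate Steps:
D(s) = s
W(M) = -5/M² (W(M) = (-5/M)/M = -5/M²)
(W(-2) + 6*5)*(l(12) - 67) = (-5/(-2)² + 6*5)*((4 + 12) - 67) = (-5*¼ + 30)*(16 - 67) = (-5/4 + 30)*(-51) = (115/4)*(-51) = -5865/4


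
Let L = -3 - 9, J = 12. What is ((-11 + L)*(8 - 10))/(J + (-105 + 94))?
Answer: 46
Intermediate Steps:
L = -12
((-11 + L)*(8 - 10))/(J + (-105 + 94)) = ((-11 - 12)*(8 - 10))/(12 + (-105 + 94)) = (-23*(-2))/(12 - 11) = 46/1 = 46*1 = 46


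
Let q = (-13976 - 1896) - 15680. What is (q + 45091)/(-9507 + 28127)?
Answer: 13539/18620 ≈ 0.72712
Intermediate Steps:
q = -31552 (q = -15872 - 15680 = -31552)
(q + 45091)/(-9507 + 28127) = (-31552 + 45091)/(-9507 + 28127) = 13539/18620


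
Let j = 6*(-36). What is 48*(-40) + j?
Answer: -2136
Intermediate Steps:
j = -216
48*(-40) + j = 48*(-40) - 216 = -1920 - 216 = -2136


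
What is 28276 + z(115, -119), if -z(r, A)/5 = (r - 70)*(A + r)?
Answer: 29176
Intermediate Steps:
z(r, A) = -5*(-70 + r)*(A + r) (z(r, A) = -5*(r - 70)*(A + r) = -5*(-70 + r)*(A + r))
28276 + z(115, -119) = 28276 + (-5*115² + 350*(-119) + 350*115 - 5*(-119)*115) = 28276 + (-5*13225 - 41650 + 40250 + 68425) = 28276 + (-66125 - 41650 + 40250 + 68425) = 28276 + 900 = 29176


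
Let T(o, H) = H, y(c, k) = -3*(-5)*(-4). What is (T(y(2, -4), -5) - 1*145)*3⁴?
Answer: -12150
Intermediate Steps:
y(c, k) = -60 (y(c, k) = 15*(-4) = -60)
(T(y(2, -4), -5) - 1*145)*3⁴ = (-5 - 1*145)*3⁴ = (-5 - 145)*81 = -150*81 = -12150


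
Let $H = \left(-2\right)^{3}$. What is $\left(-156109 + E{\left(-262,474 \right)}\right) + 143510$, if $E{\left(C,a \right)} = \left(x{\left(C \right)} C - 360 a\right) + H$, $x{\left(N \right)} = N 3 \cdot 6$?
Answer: $1052345$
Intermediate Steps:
$H = -8$
$x{\left(N \right)} = 18 N$ ($x{\left(N \right)} = 3 N 6 = 18 N$)
$E{\left(C,a \right)} = -8 - 360 a + 18 C^{2}$ ($E{\left(C,a \right)} = \left(18 C C - 360 a\right) - 8 = \left(18 C^{2} - 360 a\right) - 8 = \left(- 360 a + 18 C^{2}\right) - 8 = -8 - 360 a + 18 C^{2}$)
$\left(-156109 + E{\left(-262,474 \right)}\right) + 143510 = \left(-156109 - \left(170648 - 1235592\right)\right) + 143510 = \left(-156109 - -1064944\right) + 143510 = \left(-156109 + 1064944\right) + 143510 = 908835 + 143510 = 1052345$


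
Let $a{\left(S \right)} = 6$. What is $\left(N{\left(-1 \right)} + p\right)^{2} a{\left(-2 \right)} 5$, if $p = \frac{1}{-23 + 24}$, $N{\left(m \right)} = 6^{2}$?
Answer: $41070$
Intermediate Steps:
$N{\left(m \right)} = 36$
$p = 1$ ($p = 1^{-1} = 1$)
$\left(N{\left(-1 \right)} + p\right)^{2} a{\left(-2 \right)} 5 = \left(36 + 1\right)^{2} \cdot 6 \cdot 5 = 37^{2} \cdot 6 \cdot 5 = 1369 \cdot 6 \cdot 5 = 8214 \cdot 5 = 41070$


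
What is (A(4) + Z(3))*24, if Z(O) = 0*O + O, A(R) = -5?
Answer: -48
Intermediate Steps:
Z(O) = O (Z(O) = 0 + O = O)
(A(4) + Z(3))*24 = (-5 + 3)*24 = -2*24 = -48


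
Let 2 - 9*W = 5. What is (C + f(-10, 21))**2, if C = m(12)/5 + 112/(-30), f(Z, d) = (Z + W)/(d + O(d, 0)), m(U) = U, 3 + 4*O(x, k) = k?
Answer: 200704/59049 ≈ 3.3989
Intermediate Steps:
W = -1/3 (W = 2/9 - 1/9*5 = 2/9 - 5/9 = -1/3 ≈ -0.33333)
O(x, k) = -3/4 + k/4
f(Z, d) = (-1/3 + Z)/(-3/4 + d) (f(Z, d) = (Z - 1/3)/(d + (-3/4 + (1/4)*0)) = (-1/3 + Z)/(d + (-3/4 + 0)) = (-1/3 + Z)/(d - 3/4) = (-1/3 + Z)/(-3/4 + d))
C = -4/3 (C = 12/5 + 112/(-30) = 12*(1/5) + 112*(-1/30) = 12/5 - 56/15 = -4/3 ≈ -1.3333)
(C + f(-10, 21))**2 = (-4/3 + 4*(-1 + 3*(-10))/(3*(-3 + 4*21)))**2 = (-4/3 + 4*(-1 - 30)/(3*(-3 + 84)))**2 = (-4/3 + (4/3)*(-31)/81)**2 = (-4/3 + (4/3)*(1/81)*(-31))**2 = (-4/3 - 124/243)**2 = (-448/243)**2 = 200704/59049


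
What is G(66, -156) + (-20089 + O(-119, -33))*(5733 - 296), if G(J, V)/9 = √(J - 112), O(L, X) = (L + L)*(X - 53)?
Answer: 2060623 + 9*I*√46 ≈ 2.0606e+6 + 61.041*I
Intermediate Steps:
O(L, X) = 2*L*(-53 + X) (O(L, X) = (2*L)*(-53 + X) = 2*L*(-53 + X))
G(J, V) = 9*√(-112 + J) (G(J, V) = 9*√(J - 112) = 9*√(-112 + J))
G(66, -156) + (-20089 + O(-119, -33))*(5733 - 296) = 9*√(-112 + 66) + (-20089 + 2*(-119)*(-53 - 33))*(5733 - 296) = 9*√(-46) + (-20089 + 2*(-119)*(-86))*5437 = 9*(I*√46) + (-20089 + 20468)*5437 = 9*I*√46 + 379*5437 = 9*I*√46 + 2060623 = 2060623 + 9*I*√46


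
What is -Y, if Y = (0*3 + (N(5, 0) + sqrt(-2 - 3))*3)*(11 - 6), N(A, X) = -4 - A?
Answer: 135 - 15*I*sqrt(5) ≈ 135.0 - 33.541*I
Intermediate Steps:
Y = -135 + 15*I*sqrt(5) (Y = (0*3 + ((-4 - 1*5) + sqrt(-2 - 3))*3)*(11 - 6) = (0 + ((-4 - 5) + sqrt(-5))*3)*5 = (0 + (-9 + I*sqrt(5))*3)*5 = (0 + (-27 + 3*I*sqrt(5)))*5 = (-27 + 3*I*sqrt(5))*5 = -135 + 15*I*sqrt(5) ≈ -135.0 + 33.541*I)
-Y = -(-135 + 15*I*sqrt(5)) = 135 - 15*I*sqrt(5)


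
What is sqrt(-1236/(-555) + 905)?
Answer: sqrt(31049845)/185 ≈ 30.120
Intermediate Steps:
sqrt(-1236/(-555) + 905) = sqrt(-1236*(-1/555) + 905) = sqrt(412/185 + 905) = sqrt(167837/185) = sqrt(31049845)/185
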